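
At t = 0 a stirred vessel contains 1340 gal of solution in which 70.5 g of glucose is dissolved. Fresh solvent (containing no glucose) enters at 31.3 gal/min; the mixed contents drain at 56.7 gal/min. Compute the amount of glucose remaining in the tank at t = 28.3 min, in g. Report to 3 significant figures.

Let m(t) be the amount of glucose. Volume: V(t) = V₀ + (Q_in − Q_out) t = 1340 − 25.400 t; V(28.3) = 621.18 gal.
No glucose enters, so dm/dt = −Q_out · (m/V).
Separate: dm/m = −Q_out dt/V(t) ⇒ ln(m/m₀) = −(Q_out/(Q_in−Q_out)) ln(V/V₀).
m = m₀ (V₀/V)^(Q_out/(Q_in−Q_out)) = 70.5 × (1340/621.18)^(-2.2323) = 12.672 g.

12.7 g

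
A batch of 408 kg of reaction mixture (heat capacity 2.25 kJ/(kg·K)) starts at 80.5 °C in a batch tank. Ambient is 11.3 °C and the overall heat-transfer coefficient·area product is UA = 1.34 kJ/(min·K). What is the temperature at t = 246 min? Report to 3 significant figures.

M c_p dT/dt = −UA(T − T_amb).
dT/dt = (T_ss − T)/τ with T_ss = T_amb = 11.300 °C, τ = M c_p/UA = 408·2.25/1.34 = 685.07 min.
T approaches T_ss exponentially: T(t) = T_ss + (T₀ − T_ss) e^(−t/τ).
T(246) = 11.300 + (69.200)·0.69832 = 59.623 °C.

59.6 °C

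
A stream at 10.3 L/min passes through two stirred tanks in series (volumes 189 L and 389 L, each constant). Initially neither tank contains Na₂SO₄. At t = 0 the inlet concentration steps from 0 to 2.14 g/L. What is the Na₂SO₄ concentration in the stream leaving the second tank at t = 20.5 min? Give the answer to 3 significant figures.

0.383 g/L

Time constants: τᵢ = Vᵢ/Q for each well-mixed tank.
τ₁ = 189/10.3 = 18.350 min; τ₂ = 389/10.3 = 37.767 min.
Solving the cascade with C₁(0)=C₂(0)=0 gives C₂(t) = C_in[1 − (τ₁ e^(−t/τ₁) − τ₂ e^(−t/τ₂))/(τ₁ − τ₂)].
At t = 20.5: e^(−t/τ₁) = 0.32720, e^(−t/τ₂) = 0.58112.
C₂ = 2.14·[1 − (18.350·0.32720 − 37.767·0.58112)/(-19.417)] = 2.14·0.17893 = 0.38290 g/L.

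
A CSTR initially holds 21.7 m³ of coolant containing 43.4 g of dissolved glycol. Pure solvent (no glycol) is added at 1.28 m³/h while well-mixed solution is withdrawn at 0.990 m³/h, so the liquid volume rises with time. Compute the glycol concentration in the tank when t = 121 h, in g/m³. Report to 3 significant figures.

Let m(t) be the amount of glycol. Volume: V(t) = V₀ + (Q_in − Q_out) t = 21.7 + 0.29000 t; V(121) = 56.790 m³.
No glycol enters, so dm/dt = −Q_out · (m/V).
Separate: dm/m = −Q_out dt/V(t) ⇒ ln(m/m₀) = −(Q_out/(Q_in−Q_out)) ln(V/V₀).
m = m₀ (V₀/V)^(Q_out/(Q_in−Q_out)) = 43.4 × (21.7/56.790)^(3.4138) = 1.6262 g.
C = m/V = 1.6262/56.790 = 0.028635 g/m³.

0.0286 g/m³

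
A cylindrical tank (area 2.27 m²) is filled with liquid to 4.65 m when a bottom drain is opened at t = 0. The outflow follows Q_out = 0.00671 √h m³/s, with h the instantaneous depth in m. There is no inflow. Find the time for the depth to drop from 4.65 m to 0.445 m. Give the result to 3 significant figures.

Accumulation of liquid (constant cross-section A): A dh/dt = −0.00671 √h.
Separate and integrate: 2(√h − √h₀) = −(0.00671/A) t.
t = 2A(√h₀ − √h)/0.00671 = 2·2.27·(√4.65 − √0.445)/0.00671
  = 4.5400 × (2.1564 − 0.66708) / 0.00671 = 1007.7 s.

1010 s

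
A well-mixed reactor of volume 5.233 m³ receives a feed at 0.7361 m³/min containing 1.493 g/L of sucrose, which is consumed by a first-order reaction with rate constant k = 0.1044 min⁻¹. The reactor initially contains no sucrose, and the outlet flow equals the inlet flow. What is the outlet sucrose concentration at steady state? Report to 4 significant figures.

Accumulation = in − out − consumed: V dC/dt = Q C_in − Q C − k V C.
Steady state (dC/dt = 0): C_ss = Q C_in/(Q + kV) = C_in/(1 + kV/Q).
C_ss = 0.7361·1.493/(0.7361 + 0.1044·5.233) = 1.09900/1.28243 = 0.856968 g/L.

0.8570 g/L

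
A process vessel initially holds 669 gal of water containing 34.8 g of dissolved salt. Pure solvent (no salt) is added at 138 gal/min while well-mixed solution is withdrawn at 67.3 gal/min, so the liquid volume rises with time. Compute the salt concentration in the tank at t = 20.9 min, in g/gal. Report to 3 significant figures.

0.00534 g/gal

Let m(t) be the amount of salt. Volume: V(t) = V₀ + (Q_in − Q_out) t = 669 + 70.700 t; V(20.9) = 2146.6 gal.
Solute balance: dm/dt = 0 − Q_out C = −Q_out m/V(t).
dm/m = −Q_out dt/(V₀ + 70.700 t); integrating gives ln(m/m₀) = −(Q_out/(Q_in−Q_out)) ln(V/V₀).
m = m₀ (V₀/V)^(Q_out/(Q_in−Q_out)) = 34.8 × (669/2146.6)^(0.95191) = 11.471 g.
C = m/V = 11.471/2146.6 = 0.0053437 g/gal.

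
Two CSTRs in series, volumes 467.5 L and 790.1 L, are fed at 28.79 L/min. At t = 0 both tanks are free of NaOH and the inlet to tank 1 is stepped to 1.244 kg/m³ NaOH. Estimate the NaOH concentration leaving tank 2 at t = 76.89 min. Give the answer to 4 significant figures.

Each tank obeys Vᵢ dCᵢ/dt = Q(Cᵢ₋₁ − Cᵢ), so τᵢ = Vᵢ/Q.
τ₁ = 467.5/28.79 = 16.2383 min; τ₂ = 790.1/28.79 = 27.4436 min.
Tank 1: C₁ = C_in(1 − e^(−t/τ₁)). Tank 2 (τ₁ ≠ τ₂): C₂ = C_in[1 − (τ₁ e^(−t/τ₁) − τ₂ e^(−t/τ₂))/(τ₁ − τ₂)].
At t = 76.89: e^(−t/τ₁) = 0.00878150, e^(−t/τ₂) = 0.0607037.
C₂ = 1.244·[1 − (16.2383·0.00878150 − 27.4436·0.0607037)/(-11.2053)] = 1.244·0.864053 = 1.07488 kg/m³.

1.075 kg/m³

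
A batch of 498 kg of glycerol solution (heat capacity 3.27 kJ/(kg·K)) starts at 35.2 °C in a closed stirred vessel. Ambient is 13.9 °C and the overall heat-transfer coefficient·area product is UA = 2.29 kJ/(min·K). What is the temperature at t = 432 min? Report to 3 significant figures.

25.5 °C

Lumped-capacitance energy balance: M c_p dT/dt = UA(T_amb − T).
dT/dt = (T_ss − T)/τ with T_ss = T_amb = 13.900 °C, τ = M c_p/UA = 498·3.27/2.29 = 711.12 min.
Integrating: T(t) = T_ss + (T₀ − T_ss) e^(−t/τ).
T(432) = 13.900 + (21.300)·0.54471 = 25.502 °C.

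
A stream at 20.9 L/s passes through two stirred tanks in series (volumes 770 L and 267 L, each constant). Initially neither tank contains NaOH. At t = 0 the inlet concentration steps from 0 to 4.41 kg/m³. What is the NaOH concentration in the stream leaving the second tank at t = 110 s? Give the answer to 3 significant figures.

4.07 kg/m³

Time constants: τᵢ = Vᵢ/Q for each well-mixed tank.
τ₁ = 770/20.9 = 36.842 s; τ₂ = 267/20.9 = 12.775 s.
Solving the cascade with C₁(0)=C₂(0)=0 gives C₂(t) = C_in[1 − (τ₁ e^(−t/τ₁) − τ₂ e^(−t/τ₂))/(τ₁ − τ₂)].
At t = 110: e^(−t/τ₁) = 0.050503, e^(−t/τ₂) = 0.00018219.
C₂ = 4.41·[1 − (36.842·0.050503 − 12.775·0.00018219)/(24.067)] = 4.41·0.92279 = 4.0695 kg/m³.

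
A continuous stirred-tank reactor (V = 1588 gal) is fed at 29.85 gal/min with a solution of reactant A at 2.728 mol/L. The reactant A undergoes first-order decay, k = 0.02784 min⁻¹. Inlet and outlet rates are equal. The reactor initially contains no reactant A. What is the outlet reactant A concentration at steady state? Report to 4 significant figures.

Species balance: V dC/dt = Q C_in − Q C − k V C.
Steady state (dC/dt = 0): C_ss = Q C_in/(Q + kV) = C_in/(1 + kV/Q).
C_ss = 29.85·2.728/(29.85 + 0.02784·1588) = 81.4308/74.0599 = 1.09953 mol/L.

1.100 mol/L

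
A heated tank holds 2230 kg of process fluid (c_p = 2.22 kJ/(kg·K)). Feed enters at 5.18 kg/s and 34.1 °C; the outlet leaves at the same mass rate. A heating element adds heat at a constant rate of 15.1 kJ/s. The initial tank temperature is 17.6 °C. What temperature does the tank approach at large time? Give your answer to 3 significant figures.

Heat balance on the well-mixed liquid: M c_p dT/dt = ṁ c_p (T_in − T) + 15.1.
At steady state dT/dt = 0 ⇒ T_ss = T_in + Q̇/(ṁ c_p) = 34.1 + 15.1/(5.18·2.22) = 35.413 °C.

35.4 °C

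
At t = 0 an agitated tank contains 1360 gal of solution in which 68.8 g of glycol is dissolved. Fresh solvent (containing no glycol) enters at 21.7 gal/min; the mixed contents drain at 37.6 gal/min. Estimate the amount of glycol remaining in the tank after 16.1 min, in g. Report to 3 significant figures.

Let m(t) be the amount of glycol. Volume: V(t) = V₀ + (Q_in − Q_out) t = 1360 − 15.900 t; V(16.1) = 1104.0 gal.
Species balance (pure solvent in): dm/dt = −Q_out · m/V(t).
Separate: dm/m = −Q_out dt/V(t) ⇒ ln(m/m₀) = −(Q_out/(Q_in−Q_out)) ln(V/V₀).
m = m₀ (V₀/V)^(Q_out/(Q_in−Q_out)) = 68.8 × (1360/1104.0)^(-2.3648) = 42.017 g.

42.0 g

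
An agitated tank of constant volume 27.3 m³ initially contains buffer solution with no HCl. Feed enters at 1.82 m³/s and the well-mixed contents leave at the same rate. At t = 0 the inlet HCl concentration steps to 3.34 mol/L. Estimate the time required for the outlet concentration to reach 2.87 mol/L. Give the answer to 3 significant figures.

29.4 s

Species balance: V dC/dt = Q(C_in − C) ⇒ τ = V/Q = 15.000 s.
C(t) = C_in + (C₀ − C_in) e^(−t/τ). Set C = 2.87 and solve for t:
e^(−t/τ) = (C − C_in)/(C₀ − C_in) = (2.87 − 3.34)/(0 − 3.34) = 0.14072
t = −τ ln(…) = 15.000 × 1.9610 = 29.415 s.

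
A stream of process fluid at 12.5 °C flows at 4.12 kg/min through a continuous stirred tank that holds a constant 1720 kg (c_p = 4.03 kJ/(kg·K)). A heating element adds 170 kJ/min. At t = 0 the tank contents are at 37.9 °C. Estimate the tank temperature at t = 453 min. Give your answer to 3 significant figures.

27.9 °C

Unsteady energy balance on the tank contents: M c_p dT/dt = ṁ c_p (T_in − T) + 170.
Rearrange: dT/dt = (T_ss − T)/τ with τ = M/ṁ = 417.48 min and T_ss = T_in + Q̇/(ṁ c_p) = 22.739 °C.
This is linear first-order; T(t) = T_ss + (T₀ − T_ss) e^(−t/τ).
T(453) = 22.739 + (15.161)·e^(−453/417.48) = 22.739 + (15.161)·0.33787 = 27.861 °C.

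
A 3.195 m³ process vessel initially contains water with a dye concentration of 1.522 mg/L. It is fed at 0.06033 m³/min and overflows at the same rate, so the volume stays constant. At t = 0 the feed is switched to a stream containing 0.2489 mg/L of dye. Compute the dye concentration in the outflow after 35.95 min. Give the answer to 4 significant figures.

Species balance on the tank: V dC/dt = Q(C_in − C).
So dC/dt = (C_in − C)/τ with τ = V/Q = 3.195/0.06033 = 52.9587 min.
This is linear first-order; C(t) = C_in + (C₀ − C_in) e^(−t/τ).
C(35.95) = 0.2489 + (1.522 − 0.2489)·e^(−35.95/52.9587) = 0.2489 + (1.27310)·0.507210 = 0.894629 mg/L.

0.8946 mg/L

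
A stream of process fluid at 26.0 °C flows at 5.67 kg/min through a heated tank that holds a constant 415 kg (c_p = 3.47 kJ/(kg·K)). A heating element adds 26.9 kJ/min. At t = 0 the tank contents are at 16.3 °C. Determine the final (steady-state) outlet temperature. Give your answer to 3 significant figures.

27.4 °C

M c_p dT/dt = ṁ c_p (T_in − T) + Q̇.
At steady state dT/dt = 0 ⇒ T_ss = T_in + Q̇/(ṁ c_p) = 26.0 + 26.9/(5.67·3.47) = 27.367 °C.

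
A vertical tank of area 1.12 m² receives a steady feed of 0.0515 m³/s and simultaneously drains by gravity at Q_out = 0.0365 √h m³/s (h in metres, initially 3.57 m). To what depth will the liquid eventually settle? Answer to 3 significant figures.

1.99 m

Level balance: A dh/dt = 0.0515 − 0.0365 √h. Setting dh/dt = 0:
Q_in = 0.0365 √h_ss ⇒ √h_ss = 0.0515/0.0365 = 1.4110.
h_ss = 1.4110² = 1.9908 m. (Since h₀ = 3.57 m > h_ss, the level will fall toward this value.)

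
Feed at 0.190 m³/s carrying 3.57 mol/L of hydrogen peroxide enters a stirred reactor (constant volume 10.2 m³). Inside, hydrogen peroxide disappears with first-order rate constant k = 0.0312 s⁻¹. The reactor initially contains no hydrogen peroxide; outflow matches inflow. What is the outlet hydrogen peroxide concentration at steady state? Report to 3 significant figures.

V dC/dt = Q(C_in − C) − k V C.
Steady state (dC/dt = 0): C_ss = Q C_in/(Q + kV) = C_in/(1 + kV/Q).
C_ss = 0.190·3.57/(0.190 + 0.0312·10.2) = 0.67830/0.50824 = 1.3346 mol/L.

1.33 mol/L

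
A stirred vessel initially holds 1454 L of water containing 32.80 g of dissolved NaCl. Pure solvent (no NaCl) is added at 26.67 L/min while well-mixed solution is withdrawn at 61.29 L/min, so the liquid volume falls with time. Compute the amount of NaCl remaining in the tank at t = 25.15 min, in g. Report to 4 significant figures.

6.511 g

Let m(t) be the amount of NaCl. Volume: V(t) = V₀ + (Q_in − Q_out) t = 1454 − 34.6200 t; V(25.15) = 583.307 L.
Species balance (pure solvent in): dm/dt = −Q_out · m/V(t).
dm/m = −Q_out dt/(V₀ − 34.6200 t); integrating gives ln(m/m₀) = −(Q_out/(Q_in−Q_out)) ln(V/V₀).
m = m₀ (V₀/V)^(Q_out/(Q_in−Q_out)) = 32.80 × (1454/583.307)^(-1.77036) = 6.51071 g.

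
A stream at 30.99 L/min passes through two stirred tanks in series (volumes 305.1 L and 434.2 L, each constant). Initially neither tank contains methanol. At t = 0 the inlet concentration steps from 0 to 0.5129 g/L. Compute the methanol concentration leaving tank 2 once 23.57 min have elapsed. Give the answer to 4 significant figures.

Time constants: τᵢ = Vᵢ/Q for each well-mixed tank.
τ₁ = 305.1/30.99 = 9.84511 min; τ₂ = 434.2/30.99 = 14.0110 min.
Tank 1: C₁ = C_in(1 − e^(−t/τ₁)). Tank 2 (τ₁ ≠ τ₂): C₂ = C_in[1 − (τ₁ e^(−t/τ₁) − τ₂ e^(−t/τ₂))/(τ₁ − τ₂)].
At t = 23.57: e^(−t/τ₁) = 0.0912564, e^(−t/τ₂) = 0.185955.
C₂ = 0.5129·[1 − (9.84511·0.0912564 − 14.0110·0.185955)/(-4.16586)] = 0.5129·0.590247 = 0.302738 g/L.

0.3027 g/L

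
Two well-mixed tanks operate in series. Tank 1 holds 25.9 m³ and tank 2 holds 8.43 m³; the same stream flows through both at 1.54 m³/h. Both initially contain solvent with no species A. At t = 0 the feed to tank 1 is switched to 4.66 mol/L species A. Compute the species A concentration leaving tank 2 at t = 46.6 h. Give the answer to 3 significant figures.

4.23 mol/L

Time constants: τᵢ = Vᵢ/Q for each well-mixed tank.
τ₁ = 25.9/1.54 = 16.818 h; τ₂ = 8.43/1.54 = 5.4740 h.
Tank 1: C₁ = C_in(1 − e^(−t/τ₁)). Tank 2 (τ₁ ≠ τ₂): C₂ = C_in[1 − (τ₁ e^(−t/τ₁) − τ₂ e^(−t/τ₂))/(τ₁ − τ₂)].
At t = 46.6: e^(−t/τ₁) = 0.062611, e^(−t/τ₂) = 0.00020085.
C₂ = 4.66·[1 − (16.818·0.062611 − 5.4740·0.00020085)/(11.344)] = 4.66·0.90727 = 4.2279 mol/L.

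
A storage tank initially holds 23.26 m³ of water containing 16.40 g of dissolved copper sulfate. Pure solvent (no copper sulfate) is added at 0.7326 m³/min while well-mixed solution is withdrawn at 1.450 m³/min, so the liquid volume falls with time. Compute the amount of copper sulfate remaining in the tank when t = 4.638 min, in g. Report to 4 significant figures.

Total volume: dV/dt = Q_in − Q_out = -0.717400 m³/min, so V(t) = 23.26 − 0.717400 t and V(4.638) = 19.9327 m³.
Species balance (pure solvent in): dm/dt = −Q_out · m/V(t).
Separate: dm/m = −Q_out dt/V(t) ⇒ ln(m/m₀) = −(Q_out/(Q_in−Q_out)) ln(V/V₀).
m = m₀ (V₀/V)^(Q_out/(Q_in−Q_out)) = 16.40 × (23.26/19.9327)^(-2.02119) = 12.0043 g.

12.00 g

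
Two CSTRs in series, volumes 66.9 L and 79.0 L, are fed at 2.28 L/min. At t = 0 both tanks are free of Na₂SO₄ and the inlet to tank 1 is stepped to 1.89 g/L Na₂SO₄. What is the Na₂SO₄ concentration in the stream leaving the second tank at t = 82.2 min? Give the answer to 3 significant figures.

1.37 g/L

Species balance on tank i: dCᵢ/dt = (Cᵢ₋₁ − Cᵢ)/τᵢ with τᵢ = Vᵢ/Q.
τ₁ = 66.9/2.28 = 29.342 min; τ₂ = 79.0/2.28 = 34.649 min.
Solving the cascade with C₁(0)=C₂(0)=0 gives C₂(t) = C_in[1 − (τ₁ e^(−t/τ₁) − τ₂ e^(−t/τ₂))/(τ₁ − τ₂)].
At t = 82.2: e^(−t/τ₁) = 0.060723, e^(−t/τ₂) = 0.093261.
C₂ = 1.89·[1 − (29.342·0.060723 − 34.649·0.093261)/(-5.3070)] = 1.89·0.72684 = 1.3737 g/L.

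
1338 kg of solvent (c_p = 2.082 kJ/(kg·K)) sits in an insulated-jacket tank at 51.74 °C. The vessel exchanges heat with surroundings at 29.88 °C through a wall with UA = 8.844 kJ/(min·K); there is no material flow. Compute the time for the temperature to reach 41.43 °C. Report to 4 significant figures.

201.0 min

Lumped-capacitance energy balance: M c_p dT/dt = UA(T_amb − T).
τ = M c_p/UA = 314.984 min; T_ss = T_amb = 29.8800 °C.
T(t) = T_ss + (T₀ − T_ss)e^(−t/τ); set T = 41.43:
t = −τ ln[(T − T_ss)/(T₀ − T_ss)] = −314.984 · ln(0.528362) = 200.951 min.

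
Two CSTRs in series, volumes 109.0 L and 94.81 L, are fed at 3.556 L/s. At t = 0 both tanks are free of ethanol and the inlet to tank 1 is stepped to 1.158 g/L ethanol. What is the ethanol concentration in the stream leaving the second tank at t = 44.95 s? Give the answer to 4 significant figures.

Each tank obeys Vᵢ dCᵢ/dt = Q(Cᵢ₋₁ − Cᵢ), so τᵢ = Vᵢ/Q.
τ₁ = 109.0/3.556 = 30.6524 s; τ₂ = 94.81/3.556 = 26.6620 s.
Tank 1: C₁ = C_in(1 − e^(−t/τ₁)). Tank 2 (τ₁ ≠ τ₂): C₂ = C_in[1 − (τ₁ e^(−t/τ₁) − τ₂ e^(−t/τ₂))/(τ₁ − τ₂)].
At t = 44.95: e^(−t/τ₁) = 0.230745, e^(−t/τ₂) = 0.185274.
C₂ = 1.158·[1 − (30.6524·0.230745 − 26.6620·0.185274)/(3.99044)] = 1.158·0.465440 = 0.538980 g/L.

0.5390 g/L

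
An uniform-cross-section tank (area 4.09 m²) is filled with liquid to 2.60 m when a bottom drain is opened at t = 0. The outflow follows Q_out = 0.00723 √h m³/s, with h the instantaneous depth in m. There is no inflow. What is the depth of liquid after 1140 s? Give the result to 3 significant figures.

Mass balance (ρ constant): A dh/dt = −0.00723 √h.
Separate and integrate: 2(√h − √h₀) = −(0.00723/A) t.
√h = √2.60 − 0.00723·1140/(2·4.09) = 1.6125 − 1.0076 = 0.60485.
h = 0.60485² = 0.36584 m.

0.366 m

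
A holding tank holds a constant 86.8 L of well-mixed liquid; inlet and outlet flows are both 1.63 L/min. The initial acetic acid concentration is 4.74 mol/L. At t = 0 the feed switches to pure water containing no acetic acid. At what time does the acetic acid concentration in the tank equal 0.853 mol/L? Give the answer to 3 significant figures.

91.3 min

Unsteady species balance (constant V, well mixed): V dC/dt = Q(C_in − C), so τ = V/Q = 53.252 min.
C(t) = C_in + (C₀ − C_in) e^(−t/τ). Set C = 0.853 and solve for t:
e^(−t/τ) = (C − C_in)/(C₀ − C_in) = (0.853 − 0)/(4.74 − 0) = 0.17996
t = −τ ln(…) = 53.252 × 1.7150 = 91.328 min.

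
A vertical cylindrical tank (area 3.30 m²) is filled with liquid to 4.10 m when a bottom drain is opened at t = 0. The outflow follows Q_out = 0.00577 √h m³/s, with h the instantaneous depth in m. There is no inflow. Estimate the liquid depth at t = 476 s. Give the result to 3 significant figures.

2.59 m

Unsteady balance on liquid volume: A dh/dt = −0.00577 √h.
Separate and integrate: 2(√h − √h₀) = −(0.00577/A) t.
√h = √4.10 − 0.00577·476/(2·3.30) = 2.0248 − 0.41614 = 1.6087.
h = 1.6087² = 2.5879 m.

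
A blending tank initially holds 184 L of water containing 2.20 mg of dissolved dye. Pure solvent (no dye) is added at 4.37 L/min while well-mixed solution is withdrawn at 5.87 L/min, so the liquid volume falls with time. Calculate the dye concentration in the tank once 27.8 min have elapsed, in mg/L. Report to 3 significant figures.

Total volume: dV/dt = Q_in − Q_out = -1.5000 L/min, so V(t) = 184 − 1.5000 t and V(27.8) = 142.30 L.
Species balance (pure solvent in): dm/dt = −Q_out · m/V(t).
dm/m = −Q_out dt/(V₀ − 1.5000 t); integrating gives ln(m/m₀) = −(Q_out/(Q_in−Q_out)) ln(V/V₀).
m = m₀ (V₀/V)^(Q_out/(Q_in−Q_out)) = 2.20 × (184/142.30)^(-3.9133) = 0.80472 mg.
C = m/V = 0.80472/142.30 = 0.0056551 mg/L.

0.00566 mg/L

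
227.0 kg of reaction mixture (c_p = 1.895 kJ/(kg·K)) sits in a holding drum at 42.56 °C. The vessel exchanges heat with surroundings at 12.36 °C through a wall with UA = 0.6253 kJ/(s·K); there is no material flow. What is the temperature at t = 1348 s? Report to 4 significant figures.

16.62 °C

M c_p dT/dt = −UA(T − T_amb).
dT/dt = (T_ss − T)/τ with T_ss = T_amb = 12.3600 °C, τ = M c_p/UA = 227.0·1.895/0.6253 = 687.934 s.
This is linear first-order; T(t) = T_ss + (T₀ − T_ss) e^(−t/τ).
T(1348) = 12.3600 + (30.2000)·0.140930 = 16.6161 °C.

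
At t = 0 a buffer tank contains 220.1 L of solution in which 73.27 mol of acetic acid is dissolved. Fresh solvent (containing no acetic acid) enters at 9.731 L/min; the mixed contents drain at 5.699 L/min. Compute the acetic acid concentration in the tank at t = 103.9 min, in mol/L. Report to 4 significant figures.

Total volume: dV/dt = Q_in − Q_out = 4.03200 L/min, so V(t) = 220.1 + 4.03200 t and V(103.9) = 639.025 L.
Solute balance: dm/dt = 0 − Q_out C = −Q_out m/V(t).
Separate: dm/m = −Q_out dt/V(t) ⇒ ln(m/m₀) = −(Q_out/(Q_in−Q_out)) ln(V/V₀).
m = m₀ (V₀/V)^(Q_out/(Q_in−Q_out)) = 73.27 × (220.1/639.025)^(1.41344) = 16.2423 mol.
C = m/V = 16.2423/639.025 = 0.0254173 mol/L.

0.02542 mol/L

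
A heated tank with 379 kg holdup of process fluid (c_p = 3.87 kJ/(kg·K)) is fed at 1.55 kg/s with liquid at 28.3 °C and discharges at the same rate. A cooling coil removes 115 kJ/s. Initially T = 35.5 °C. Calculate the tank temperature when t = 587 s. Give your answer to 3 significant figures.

11.5 °C

Unsteady energy balance on the tank contents: M c_p dT/dt = ṁ c_p (T_in − T) − 115.
τ = M/ṁ = 244.52 s; T_ss = T_in − Q̇/(ṁ c_p) = 28.3 − 115/(1.55·3.87) = 9.1285 °C.
Solution: T(t) = T_ss + (T₀ − T_ss) e^(−t/τ).
T(587) = 9.1285 + (26.371)·e^(−587/244.52) = 9.1285 + (26.371)·0.090658 = 11.519 °C.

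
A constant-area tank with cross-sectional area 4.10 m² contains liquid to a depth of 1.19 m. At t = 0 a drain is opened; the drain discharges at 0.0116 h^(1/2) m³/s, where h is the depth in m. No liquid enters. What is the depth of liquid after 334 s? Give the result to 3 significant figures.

0.382 m

With no inflow, A dh/dt = −0.0116 √h.
Separate and integrate: 2(√h − √h₀) = −(0.0116/A) t.
√h = √1.19 − 0.0116·334/(2·4.10) = 1.0909 − 0.47249 = 0.61838.
h = 0.61838² = 0.38240 m.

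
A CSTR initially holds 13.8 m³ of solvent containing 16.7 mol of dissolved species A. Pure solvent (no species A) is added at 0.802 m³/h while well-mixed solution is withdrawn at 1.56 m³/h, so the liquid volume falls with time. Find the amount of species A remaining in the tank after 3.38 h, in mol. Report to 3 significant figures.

Let m(t) be the amount of species A. Volume: V(t) = V₀ + (Q_in − Q_out) t = 13.8 − 0.75800 t; V(3.38) = 11.238 m³.
No species A enters, so dm/dt = −Q_out · (m/V).
Separate: dm/m = −Q_out dt/V(t) ⇒ ln(m/m₀) = −(Q_out/(Q_in−Q_out)) ln(V/V₀).
m = m₀ (V₀/V)^(Q_out/(Q_in−Q_out)) = 16.7 × (13.8/11.238)^(-2.0580) = 10.943 mol.

10.9 mol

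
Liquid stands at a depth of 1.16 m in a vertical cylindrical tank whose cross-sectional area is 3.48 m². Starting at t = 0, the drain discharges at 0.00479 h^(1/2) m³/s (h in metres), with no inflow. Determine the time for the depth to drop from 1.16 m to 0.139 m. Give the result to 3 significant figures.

A dh/dt = −Q_out = −0.00479 √h.
This is separable: 2 d(√h)/dt = −0.00479/A, so √h = √h₀ − (0.00479/(2A)) t.
t = 2A(√h₀ − √h)/0.00479 = 2·3.48·(√1.16 − √0.139)/0.00479
  = 6.9600 × (1.0770 − 0.37283) / 0.00479 = 1023.2 s.

1020 s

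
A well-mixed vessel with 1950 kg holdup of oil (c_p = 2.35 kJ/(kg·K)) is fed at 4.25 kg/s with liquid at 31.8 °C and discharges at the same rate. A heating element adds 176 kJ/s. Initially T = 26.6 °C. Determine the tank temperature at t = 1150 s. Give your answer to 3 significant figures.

Heat balance on the well-mixed liquid: M c_p dT/dt = ṁ c_p (T_in − T) + 176.
τ = M/ṁ = 458.82 s; T_ss = T_in + Q̇/(ṁ c_p) = 31.8 + 176/(4.25·2.35) = 49.422 °C.
Solution: T(t) = T_ss + (T₀ − T_ss) e^(−t/τ).
T(1150) = 49.422 + (-22.822)·e^(−1150/458.82) = 49.422 + (-22.822)·0.081560 = 47.561 °C.

47.6 °C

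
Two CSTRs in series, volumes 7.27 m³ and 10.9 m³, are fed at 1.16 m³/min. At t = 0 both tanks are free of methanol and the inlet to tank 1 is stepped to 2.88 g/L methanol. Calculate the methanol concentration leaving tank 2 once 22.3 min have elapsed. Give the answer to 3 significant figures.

2.24 g/L

Each tank obeys Vᵢ dCᵢ/dt = Q(Cᵢ₋₁ − Cᵢ), so τᵢ = Vᵢ/Q.
τ₁ = 7.27/1.16 = 6.2672 min; τ₂ = 10.9/1.16 = 9.3966 min.
Solving the cascade with C₁(0)=C₂(0)=0 gives C₂(t) = C_in[1 − (τ₁ e^(−t/τ₁) − τ₂ e^(−t/τ₂))/(τ₁ − τ₂)].
At t = 22.3: e^(−t/τ₁) = 0.028491, e^(−t/τ₂) = 0.093181.
C₂ = 2.88·[1 − (6.2672·0.028491 − 9.3966·0.093181)/(-3.1293)] = 2.88·0.77726 = 2.2385 g/L.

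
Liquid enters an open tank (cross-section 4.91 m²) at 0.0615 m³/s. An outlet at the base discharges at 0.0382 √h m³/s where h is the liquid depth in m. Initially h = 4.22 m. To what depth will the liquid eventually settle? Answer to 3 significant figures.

A dh/dt = Q_in − 0.0382 √h. Steady state requires inflow = outflow:
Q_in = 0.0382 √h_ss ⇒ √h_ss = 0.0615/0.0382 = 1.6099.
h_ss = 1.6099² = 2.5919 m. (Since h₀ = 4.22 m > h_ss, the level will fall toward this value.)

2.59 m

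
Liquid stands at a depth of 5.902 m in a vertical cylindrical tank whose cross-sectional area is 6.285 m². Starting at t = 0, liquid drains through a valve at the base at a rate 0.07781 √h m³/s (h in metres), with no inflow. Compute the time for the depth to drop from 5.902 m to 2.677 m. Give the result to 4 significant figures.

With no inflow, A dh/dt = −0.07781 √h.
Separate and integrate: 2(√h − √h₀) = −(0.07781/A) t.
t = 2A(√h₀ − √h)/0.07781 = 2·6.285·(√5.902 − √2.677)/0.07781
  = 12.5700 × (2.42940 − 1.63615) / 0.07781 = 128.147 s.

128.1 s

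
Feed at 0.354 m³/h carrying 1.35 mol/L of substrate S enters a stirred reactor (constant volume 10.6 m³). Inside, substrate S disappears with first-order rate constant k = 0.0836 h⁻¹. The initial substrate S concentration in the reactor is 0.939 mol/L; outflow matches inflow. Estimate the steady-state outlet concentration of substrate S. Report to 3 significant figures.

Species balance: V dC/dt = Q C_in − Q C − k V C.
Steady state (dC/dt = 0): C_ss = Q C_in/(Q + kV) = C_in/(1 + kV/Q).
C_ss = 0.354·1.35/(0.354 + 0.0836·10.6) = 0.47790/1.2402 = 0.38535 mol/L.

0.385 mol/L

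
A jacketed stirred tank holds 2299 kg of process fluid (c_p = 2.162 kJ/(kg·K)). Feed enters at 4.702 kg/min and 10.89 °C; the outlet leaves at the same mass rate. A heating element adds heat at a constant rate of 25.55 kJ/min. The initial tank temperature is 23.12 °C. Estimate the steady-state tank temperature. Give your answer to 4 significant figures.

Unsteady energy balance on the tank contents: M c_p dT/dt = ṁ c_p (T_in − T) + 25.55.
At steady state dT/dt = 0 ⇒ T_ss = T_in + Q̇/(ṁ c_p) = 10.89 + 25.55/(4.702·2.162) = 13.4033 °C.

13.40 °C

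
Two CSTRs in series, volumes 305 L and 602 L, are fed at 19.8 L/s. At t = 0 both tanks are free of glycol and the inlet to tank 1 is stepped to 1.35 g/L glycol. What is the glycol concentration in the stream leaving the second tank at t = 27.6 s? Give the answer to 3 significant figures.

0.477 g/L

Species balance on tank i: dCᵢ/dt = (Cᵢ₋₁ − Cᵢ)/τᵢ with τᵢ = Vᵢ/Q.
τ₁ = 305/19.8 = 15.404 s; τ₂ = 602/19.8 = 30.404 s.
Solving the cascade with C₁(0)=C₂(0)=0 gives C₂(t) = C_in[1 − (τ₁ e^(−t/τ₁) − τ₂ e^(−t/τ₂))/(τ₁ − τ₂)].
At t = 27.6: e^(−t/τ₁) = 0.16667, e^(−t/τ₂) = 0.40342.
C₂ = 1.35·[1 − (15.404·0.16667 − 30.404·0.40342)/(-15.000)] = 1.35·0.35345 = 0.47716 g/L.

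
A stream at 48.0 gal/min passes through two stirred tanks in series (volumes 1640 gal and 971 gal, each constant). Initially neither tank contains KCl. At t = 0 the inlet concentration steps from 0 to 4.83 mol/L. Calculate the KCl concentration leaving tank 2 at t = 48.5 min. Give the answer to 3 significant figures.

2.60 mol/L

Time constants: τᵢ = Vᵢ/Q for each well-mixed tank.
τ₁ = 1640/48.0 = 34.167 min; τ₂ = 971/48.0 = 20.229 min.
Solving the cascade with C₁(0)=C₂(0)=0 gives C₂(t) = C_in[1 − (τ₁ e^(−t/τ₁) − τ₂ e^(−t/τ₂))/(τ₁ − τ₂)].
At t = 48.5: e^(−t/τ₁) = 0.24183, e^(−t/τ₂) = 0.090942.
C₂ = 4.83·[1 − (34.167·0.24183 − 20.229·0.090942)/(13.937)] = 4.83·0.53916 = 2.6042 mol/L.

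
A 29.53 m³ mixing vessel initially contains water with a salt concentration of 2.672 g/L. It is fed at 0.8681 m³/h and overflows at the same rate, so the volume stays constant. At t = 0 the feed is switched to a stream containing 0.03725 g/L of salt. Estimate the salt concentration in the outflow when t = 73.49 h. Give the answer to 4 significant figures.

Unsteady species balance (constant V, well mixed): V dC/dt = Q(C_in − C).
Rewrite as dC/dt + C/τ = C_in/τ, τ = V/Q = 34.0168 h.
C approaches C_in exponentially: C(t) = C_in + (C₀ − C_in) e^(−t/τ).
C(73.49) = 0.03725 + (2.672 − 0.03725)·e^(−73.49/34.0168) = 0.03725 + (2.63475)·0.115279 = 0.340981 g/L.

0.3410 g/L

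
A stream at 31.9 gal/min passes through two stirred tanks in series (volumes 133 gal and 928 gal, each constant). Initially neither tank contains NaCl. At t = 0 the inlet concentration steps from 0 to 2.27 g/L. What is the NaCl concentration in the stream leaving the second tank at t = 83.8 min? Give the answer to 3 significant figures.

Time constants: τᵢ = Vᵢ/Q for each well-mixed tank.
τ₁ = 133/31.9 = 4.1693 min; τ₂ = 928/31.9 = 29.091 min.
Tank 1: C₁ = C_in(1 − e^(−t/τ₁)). Tank 2 (τ₁ ≠ τ₂): C₂ = C_in[1 − (τ₁ e^(−t/τ₁) − τ₂ e^(−t/τ₂))/(τ₁ − τ₂)].
At t = 83.8: e^(−t/τ₁) = 1.8661e-09, e^(−t/τ₂) = 0.056100.
C₂ = 2.27·[1 − (4.1693·1.8661e-09 − 29.091·0.056100)/(-24.922)] = 2.27·0.93452 = 2.1213 g/L.

2.12 g/L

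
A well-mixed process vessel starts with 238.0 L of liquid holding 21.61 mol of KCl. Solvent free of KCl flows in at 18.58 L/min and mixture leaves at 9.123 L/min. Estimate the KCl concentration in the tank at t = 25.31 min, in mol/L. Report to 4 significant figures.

0.02313 mol/L

Total volume: dV/dt = Q_in − Q_out = 9.45700 L/min, so V(t) = 238.0 + 9.45700 t and V(25.31) = 477.357 L.
No KCl enters, so dm/dt = −Q_out · (m/V).
dm/m = −Q_out dt/(V₀ + 9.45700 t); integrating gives ln(m/m₀) = −(Q_out/(Q_in−Q_out)) ln(V/V₀).
m = m₀ (V₀/V)^(Q_out/(Q_in−Q_out)) = 21.61 × (238.0/477.357)^(0.964682) = 11.0424 mol.
C = m/V = 11.0424/477.357 = 0.0231324 mol/L.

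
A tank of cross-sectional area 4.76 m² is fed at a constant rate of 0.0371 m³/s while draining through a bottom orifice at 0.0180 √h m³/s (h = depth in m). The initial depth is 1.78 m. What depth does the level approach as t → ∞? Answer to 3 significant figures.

4.25 m

Accumulation of liquid (constant cross-section A): A dh/dt = Q_in − 0.0180 √h. At steady state dh/dt = 0:
Q_in = 0.0180 √h_ss ⇒ √h_ss = 0.0371/0.0180 = 2.0611.
h_ss = 2.0611² = 4.2482 m. (Since h₀ = 1.78 m < h_ss, the level will rise toward this value.)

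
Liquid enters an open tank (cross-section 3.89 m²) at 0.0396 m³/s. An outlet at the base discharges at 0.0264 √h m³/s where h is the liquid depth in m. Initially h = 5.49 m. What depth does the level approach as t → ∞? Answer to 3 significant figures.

2.25 m

A dh/dt = Q_in − 0.0264 √h. Steady state requires inflow = outflow:
Q_in = 0.0264 √h_ss ⇒ √h_ss = 0.0396/0.0264 = 1.5000.
h_ss = 1.5000² = 2.2500 m. (Since h₀ = 5.49 m > h_ss, the level will fall toward this value.)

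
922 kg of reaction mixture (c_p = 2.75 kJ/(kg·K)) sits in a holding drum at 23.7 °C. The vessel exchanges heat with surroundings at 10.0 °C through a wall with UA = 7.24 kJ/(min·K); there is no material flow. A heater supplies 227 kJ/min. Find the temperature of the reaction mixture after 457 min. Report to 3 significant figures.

Lumped-capacitance energy balance: M c_p dT/dt = UA(T_amb − T) + Q̇.
dT/dt = (T_ss − T)/τ with T_ss = T_amb + Q̇/UA = 10.0 + 227/7.24 = 41.354 °C, τ = M c_p/UA = 922·2.75/7.24 = 350.21 min.
Integrating: T(t) = T_ss + (T₀ − T_ss) e^(−t/τ).
T(457) = 41.354 + (-17.654)·0.27119 = 36.566 °C.

36.6 °C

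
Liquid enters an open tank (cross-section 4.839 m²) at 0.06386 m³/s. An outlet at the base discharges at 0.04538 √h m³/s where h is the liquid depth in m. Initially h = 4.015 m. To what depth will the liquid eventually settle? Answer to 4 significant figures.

Level balance: A dh/dt = 0.06386 − 0.04538 √h. Setting dh/dt = 0:
Q_in = 0.04538 √h_ss ⇒ √h_ss = 0.06386/0.04538 = 1.40723.
h_ss = 1.40723² = 1.98029 m. (Since h₀ = 4.015 m > h_ss, the level will fall toward this value.)

1.980 m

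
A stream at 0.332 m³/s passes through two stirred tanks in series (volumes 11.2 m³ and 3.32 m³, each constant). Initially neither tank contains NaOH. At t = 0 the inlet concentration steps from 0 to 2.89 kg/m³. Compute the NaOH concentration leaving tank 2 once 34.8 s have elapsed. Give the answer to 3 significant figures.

1.46 kg/m³

Species balance on tank i: dCᵢ/dt = (Cᵢ₋₁ − Cᵢ)/τᵢ with τᵢ = Vᵢ/Q.
τ₁ = 11.2/0.332 = 33.735 s; τ₂ = 3.32/0.332 = 10.000 s.
Solving the cascade with C₁(0)=C₂(0)=0 gives C₂(t) = C_in[1 − (τ₁ e^(−t/τ₁) − τ₂ e^(−t/τ₂))/(τ₁ − τ₂)].
At t = 34.8: e^(−t/τ₁) = 0.35645, e^(−t/τ₂) = 0.030807.
C₂ = 2.89·[1 − (33.735·0.35645 − 10.000·0.030807)/(23.735)] = 2.89·0.50636 = 1.4634 kg/m³.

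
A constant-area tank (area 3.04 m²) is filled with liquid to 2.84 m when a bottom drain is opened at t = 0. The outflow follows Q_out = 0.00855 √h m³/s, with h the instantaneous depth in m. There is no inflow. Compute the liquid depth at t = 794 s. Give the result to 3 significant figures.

With no inflow, A dh/dt = −0.00855 √h.
∫ h^(−1/2) dh = −(0.00855/A) ∫ dt, giving 2√h = 2√h₀ − (0.00855/A) t.
√h = √2.84 − 0.00855·794/(2·3.04) = 1.6852 − 1.1166 = 0.56867.
h = 0.56867² = 0.32338 m.

0.323 m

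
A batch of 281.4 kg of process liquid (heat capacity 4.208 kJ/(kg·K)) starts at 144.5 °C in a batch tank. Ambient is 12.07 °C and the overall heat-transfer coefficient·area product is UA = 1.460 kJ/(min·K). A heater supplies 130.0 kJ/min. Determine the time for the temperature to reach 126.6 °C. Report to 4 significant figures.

431.4 min

M c_p dT/dt = −UA(T − T_amb) + Q̇.
τ = M c_p/UA = 811.049 min; T_ss = T_amb + Q̇/UA = 12.07 + 130.0/1.460 = 101.111 °C.
T(t) = T_ss + (T₀ − T_ss)e^(−t/τ); set T = 126.6:
t = −τ ln[(T − T_ss)/(T₀ − T_ss)] = −811.049 · ln(0.587452) = 431.446 min.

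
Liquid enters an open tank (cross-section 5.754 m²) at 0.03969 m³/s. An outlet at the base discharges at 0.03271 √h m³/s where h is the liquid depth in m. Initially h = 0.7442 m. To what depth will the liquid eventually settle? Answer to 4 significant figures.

1.472 m

Level balance: A dh/dt = 0.03969 − 0.03271 √h. Setting dh/dt = 0:
Q_in = 0.03271 √h_ss ⇒ √h_ss = 0.03969/0.03271 = 1.21339.
h_ss = 1.21339² = 1.47232 m. (Since h₀ = 0.7442 m < h_ss, the level will rise toward this value.)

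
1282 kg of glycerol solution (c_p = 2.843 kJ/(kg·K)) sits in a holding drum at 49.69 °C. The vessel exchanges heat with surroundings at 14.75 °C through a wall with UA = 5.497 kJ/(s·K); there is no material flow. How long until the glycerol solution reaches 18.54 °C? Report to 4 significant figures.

1473 s

First-law balance (no shaft work): M c_p dT/dt = −UA(T − T_amb).
τ = M c_p/UA = 663.039 s; T_ss = T_amb = 14.7500 °C.
T(t) = T_ss + (T₀ − T_ss)e^(−t/τ); set T = 18.54:
t = −τ ln[(T − T_ss)/(T₀ − T_ss)] = −663.039 · ln(0.108472) = 1472.79 s.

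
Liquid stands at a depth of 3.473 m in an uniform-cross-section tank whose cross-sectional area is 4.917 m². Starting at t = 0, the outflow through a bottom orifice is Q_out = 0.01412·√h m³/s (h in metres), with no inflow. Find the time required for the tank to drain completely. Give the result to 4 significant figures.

A dh/dt = −Q_out = −0.01412 √h.
This is separable: 2 d(√h)/dt = −0.01412/A, so √h = √h₀ − (0.01412/(2A)) t.
Tank is empty when √h = 0: t_empty = 2A√h₀/0.01412.
t_empty = 2·4.917·√3.473/0.01412 = 9.83400·1.86360/0.01412 = 1297.92 s.

1298 s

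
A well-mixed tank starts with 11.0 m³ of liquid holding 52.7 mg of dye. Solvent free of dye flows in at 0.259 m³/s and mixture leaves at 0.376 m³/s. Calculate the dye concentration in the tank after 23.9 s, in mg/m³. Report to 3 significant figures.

2.50 mg/m³

Total volume: dV/dt = Q_in − Q_out = -0.11700 m³/s, so V(t) = 11.0 − 0.11700 t and V(23.9) = 8.2037 m³.
Solute balance: dm/dt = 0 − Q_out C = −Q_out m/V(t).
dm/m = −Q_out dt/(V₀ − 0.11700 t); integrating gives ln(m/m₀) = −(Q_out/(Q_in−Q_out)) ln(V/V₀).
m = m₀ (V₀/V)^(Q_out/(Q_in−Q_out)) = 52.7 × (11.0/8.2037)^(-3.2137) = 20.533 mg.
C = m/V = 20.533/8.2037 = 2.5028 mg/m³.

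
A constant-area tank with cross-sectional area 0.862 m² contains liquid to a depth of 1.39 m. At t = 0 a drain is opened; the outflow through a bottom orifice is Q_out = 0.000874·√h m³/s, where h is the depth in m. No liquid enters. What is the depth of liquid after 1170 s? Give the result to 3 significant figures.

0.343 m

Accumulation of liquid (constant cross-section A): A dh/dt = −0.000874 √h.
Separate and integrate: 2(√h − √h₀) = −(0.000874/A) t.
√h = √1.39 − 0.000874·1170/(2·0.862) = 1.1790 − 0.59314 = 0.58584.
h = 0.58584² = 0.34321 m.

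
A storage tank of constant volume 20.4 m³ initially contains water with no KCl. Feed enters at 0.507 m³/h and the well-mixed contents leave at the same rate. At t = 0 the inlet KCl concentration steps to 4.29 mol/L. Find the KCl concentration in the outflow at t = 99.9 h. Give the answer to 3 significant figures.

3.93 mol/L

Mass balance on the solute (V constant): V dC/dt = Q(C_in − C).
Time constant τ = V/Q = 20.4/0.507 = 40.237 h.
Integrating: C(t) = C_in + (C₀ − C_in) e^(−t/τ).
C(99.9) = 4.29 + (0 − 4.29)·e^(−99.9/40.237) = 4.29 + (-4.2900)·0.083508 = 3.9317 mol/L.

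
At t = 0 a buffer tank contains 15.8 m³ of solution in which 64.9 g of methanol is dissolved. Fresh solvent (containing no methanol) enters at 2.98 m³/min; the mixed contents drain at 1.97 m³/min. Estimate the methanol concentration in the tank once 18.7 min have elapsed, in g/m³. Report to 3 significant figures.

0.404 g/m³

Total volume: dV/dt = Q_in − Q_out = 1.0100 m³/min, so V(t) = 15.8 + 1.0100 t and V(18.7) = 34.687 m³.
Species balance (pure solvent in): dm/dt = −Q_out · m/V(t).
Separate: dm/m = −Q_out dt/V(t) ⇒ ln(m/m₀) = −(Q_out/(Q_in−Q_out)) ln(V/V₀).
m = m₀ (V₀/V)^(Q_out/(Q_in−Q_out)) = 64.9 × (15.8/34.687)^(1.9505) = 14.000 g.
C = m/V = 14.000/34.687 = 0.40361 g/m³.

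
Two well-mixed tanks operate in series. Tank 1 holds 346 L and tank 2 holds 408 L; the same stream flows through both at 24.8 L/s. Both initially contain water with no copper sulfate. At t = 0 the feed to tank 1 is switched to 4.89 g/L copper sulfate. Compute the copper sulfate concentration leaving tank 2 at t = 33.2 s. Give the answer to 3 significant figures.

3.14 g/L

Each tank obeys Vᵢ dCᵢ/dt = Q(Cᵢ₋₁ − Cᵢ), so τᵢ = Vᵢ/Q.
τ₁ = 346/24.8 = 13.952 s; τ₂ = 408/24.8 = 16.452 s.
Tank 1: C₁ = C_in(1 − e^(−t/τ₁)). Tank 2 (τ₁ ≠ τ₂): C₂ = C_in[1 − (τ₁ e^(−t/τ₁) − τ₂ e^(−t/τ₂))/(τ₁ − τ₂)].
At t = 33.2: e^(−t/τ₁) = 0.092583, e^(−t/τ₂) = 0.13292.
C₂ = 4.89·[1 − (13.952·0.092583 − 16.452·0.13292)/(-2.5000)] = 4.89·0.64200 = 3.1394 g/L.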